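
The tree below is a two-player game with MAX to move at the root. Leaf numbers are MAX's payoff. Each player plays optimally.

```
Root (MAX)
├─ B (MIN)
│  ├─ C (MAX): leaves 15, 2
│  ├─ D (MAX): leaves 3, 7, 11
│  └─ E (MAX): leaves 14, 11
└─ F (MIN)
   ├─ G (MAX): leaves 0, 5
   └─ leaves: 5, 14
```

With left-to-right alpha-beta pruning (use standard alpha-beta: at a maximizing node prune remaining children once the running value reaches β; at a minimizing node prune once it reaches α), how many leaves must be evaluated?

C [α=-∞,β=+∞]: v=15
D [α=-∞,β=15]: v=11
E [α=-∞,β=11]: v=14 after child 1 ≥ β → β-cutoff, skip 1
B [α=-∞,β=+∞]: v=11
G [α=11,β=+∞]: v=5
F [α=11,β=+∞]: v=5 after child 1 ≤ α → α-cutoff, skip 2
Root [α=-∞,β=+∞]: v=11
Leaves evaluated: 8 of 11.

8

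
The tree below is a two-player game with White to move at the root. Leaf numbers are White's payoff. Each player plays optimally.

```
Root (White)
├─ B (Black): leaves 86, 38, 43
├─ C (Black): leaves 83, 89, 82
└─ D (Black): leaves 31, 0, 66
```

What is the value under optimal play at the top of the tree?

82

B (Black): min(86, 38, 43) = 38
C (Black): min(83, 89, 82) = 82
D (Black): min(31, 0, 66) = 0
Root (White): max(38, 82, 0) = 82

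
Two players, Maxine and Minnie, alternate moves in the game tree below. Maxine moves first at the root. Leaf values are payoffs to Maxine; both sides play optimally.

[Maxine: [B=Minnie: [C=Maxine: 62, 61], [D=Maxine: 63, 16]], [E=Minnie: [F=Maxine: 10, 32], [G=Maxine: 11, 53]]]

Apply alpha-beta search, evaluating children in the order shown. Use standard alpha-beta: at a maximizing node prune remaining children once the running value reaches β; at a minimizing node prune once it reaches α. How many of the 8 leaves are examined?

5

C [α=-∞,β=+∞]: v=62
D [α=-∞,β=62]: v=63 after child 1 ≥ β → β-cutoff, skip 1
B [α=-∞,β=+∞]: v=62
F [α=62,β=+∞]: v=32
E [α=62,β=+∞]: v=32 after child 1 ≤ α → α-cutoff, skip 1
Root [α=-∞,β=+∞]: v=62
Leaves evaluated: 5 of 8.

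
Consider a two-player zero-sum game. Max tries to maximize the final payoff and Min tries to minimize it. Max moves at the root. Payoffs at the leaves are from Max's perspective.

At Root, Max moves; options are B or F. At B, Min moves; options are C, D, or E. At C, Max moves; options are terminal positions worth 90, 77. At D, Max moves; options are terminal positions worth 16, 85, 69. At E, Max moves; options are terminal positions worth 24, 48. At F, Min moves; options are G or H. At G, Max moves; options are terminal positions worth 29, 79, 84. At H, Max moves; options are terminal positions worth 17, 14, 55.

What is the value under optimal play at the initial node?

C (Max): max(90, 77) = 90
D (Max): max(16, 85, 69) = 85
E (Max): max(24, 48) = 48
B (Min): min(90, 85, 48) = 48
G (Max): max(29, 79, 84) = 84
H (Max): max(17, 14, 55) = 55
F (Min): min(84, 55) = 55
Root (Max): max(48, 55) = 55

55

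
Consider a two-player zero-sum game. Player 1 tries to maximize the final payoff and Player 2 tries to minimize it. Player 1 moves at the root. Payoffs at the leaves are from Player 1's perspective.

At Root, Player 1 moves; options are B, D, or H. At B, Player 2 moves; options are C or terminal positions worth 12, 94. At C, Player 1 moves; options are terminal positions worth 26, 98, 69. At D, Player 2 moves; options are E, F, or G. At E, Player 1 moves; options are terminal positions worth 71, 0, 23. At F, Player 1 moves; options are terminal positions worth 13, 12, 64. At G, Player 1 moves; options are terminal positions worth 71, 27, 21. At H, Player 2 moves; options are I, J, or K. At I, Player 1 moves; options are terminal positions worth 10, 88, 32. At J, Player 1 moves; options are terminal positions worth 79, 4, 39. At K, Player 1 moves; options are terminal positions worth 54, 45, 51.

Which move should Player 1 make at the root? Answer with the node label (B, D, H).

D

C (Player 1): max(26, 98, 69) = 98
B (Player 2): min(98, 12, 94) = 12
E (Player 1): max(71, 0, 23) = 71
F (Player 1): max(13, 12, 64) = 64
G (Player 1): max(71, 27, 21) = 71
D (Player 2): min(71, 64, 71) = 64
I (Player 1): max(10, 88, 32) = 88
J (Player 1): max(79, 4, 39) = 79
K (Player 1): max(54, 45, 51) = 54
H (Player 2): min(88, 79, 54) = 54
Root (Player 1): max(12, 64, 54) = 64
Player 1 picks the child with the highest value: D (value 64).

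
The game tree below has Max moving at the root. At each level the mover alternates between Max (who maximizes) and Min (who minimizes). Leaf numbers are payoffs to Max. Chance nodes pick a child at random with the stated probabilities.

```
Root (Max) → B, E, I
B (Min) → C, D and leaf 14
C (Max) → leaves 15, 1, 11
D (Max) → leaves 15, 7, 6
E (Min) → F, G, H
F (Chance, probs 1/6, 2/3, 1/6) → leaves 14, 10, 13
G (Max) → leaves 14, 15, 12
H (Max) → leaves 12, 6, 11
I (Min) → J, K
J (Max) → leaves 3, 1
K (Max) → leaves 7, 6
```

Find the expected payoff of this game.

C (Max): max(15, 1, 11) = 15
D (Max): max(15, 7, 6) = 15
B (Min): min(15, 15, 14) = 14
F (Chance): 1/6·14 + 2/3·10 + 1/6·13 = 11.17
G (Max): max(14, 15, 12) = 15
H (Max): max(12, 6, 11) = 12
E (Min): min(11.17, 15, 12) = 11.17
J (Max): max(3, 1) = 3
K (Max): max(7, 6) = 7
I (Min): min(3, 7) = 3
Root (Max): max(14, 11.17, 3) = 14

14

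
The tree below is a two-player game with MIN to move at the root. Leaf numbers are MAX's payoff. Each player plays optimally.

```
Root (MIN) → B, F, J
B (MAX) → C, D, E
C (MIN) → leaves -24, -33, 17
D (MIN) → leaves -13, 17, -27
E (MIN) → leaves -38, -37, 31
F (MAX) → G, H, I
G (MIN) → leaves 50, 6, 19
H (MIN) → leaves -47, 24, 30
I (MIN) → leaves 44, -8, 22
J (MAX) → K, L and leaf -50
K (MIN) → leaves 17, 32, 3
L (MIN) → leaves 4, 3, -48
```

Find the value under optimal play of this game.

C (MIN): min(-24, -33, 17) = -33
D (MIN): min(-13, 17, -27) = -27
E (MIN): min(-38, -37, 31) = -38
B (MAX): max(-33, -27, -38) = -27
G (MIN): min(50, 6, 19) = 6
H (MIN): min(-47, 24, 30) = -47
I (MIN): min(44, -8, 22) = -8
F (MAX): max(6, -47, -8) = 6
K (MIN): min(17, 32, 3) = 3
L (MIN): min(4, 3, -48) = -48
J (MAX): max(3, -48, -50) = 3
Root (MIN): min(-27, 6, 3) = -27

-27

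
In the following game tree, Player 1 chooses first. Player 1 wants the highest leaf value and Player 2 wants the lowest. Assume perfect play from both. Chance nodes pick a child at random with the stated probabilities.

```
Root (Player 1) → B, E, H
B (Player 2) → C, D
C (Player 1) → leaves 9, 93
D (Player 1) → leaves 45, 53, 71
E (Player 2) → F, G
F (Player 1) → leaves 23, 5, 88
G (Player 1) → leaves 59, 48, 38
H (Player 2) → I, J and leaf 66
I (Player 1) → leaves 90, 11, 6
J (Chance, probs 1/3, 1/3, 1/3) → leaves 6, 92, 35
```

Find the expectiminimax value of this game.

71

C (Player 1): max(9, 93) = 93
D (Player 1): max(45, 53, 71) = 71
B (Player 2): min(93, 71) = 71
F (Player 1): max(23, 5, 88) = 88
G (Player 1): max(59, 48, 38) = 59
E (Player 2): min(88, 59) = 59
I (Player 1): max(90, 11, 6) = 90
J (Chance): 1/3·6 + 1/3·92 + 1/3·35 = 44.33
H (Player 2): min(90, 44.33, 66) = 44.33
Root (Player 1): max(71, 59, 44.33) = 71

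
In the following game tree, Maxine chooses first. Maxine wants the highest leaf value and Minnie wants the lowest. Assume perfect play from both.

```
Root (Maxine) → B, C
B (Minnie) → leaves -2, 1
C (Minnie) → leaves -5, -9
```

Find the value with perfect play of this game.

B (Minnie): min(-2, 1) = -2
C (Minnie): min(-5, -9) = -9
Root (Maxine): max(-2, -9) = -2

-2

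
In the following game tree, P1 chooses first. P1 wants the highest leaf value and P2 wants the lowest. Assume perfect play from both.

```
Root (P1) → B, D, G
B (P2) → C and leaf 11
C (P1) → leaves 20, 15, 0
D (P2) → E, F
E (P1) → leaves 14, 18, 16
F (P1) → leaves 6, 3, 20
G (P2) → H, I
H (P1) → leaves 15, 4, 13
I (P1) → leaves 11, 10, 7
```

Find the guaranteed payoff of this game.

18

C (P1): max(20, 15, 0) = 20
B (P2): min(20, 11) = 11
E (P1): max(14, 18, 16) = 18
F (P1): max(6, 3, 20) = 20
D (P2): min(18, 20) = 18
H (P1): max(15, 4, 13) = 15
I (P1): max(11, 10, 7) = 11
G (P2): min(15, 11) = 11
Root (P1): max(11, 18, 11) = 18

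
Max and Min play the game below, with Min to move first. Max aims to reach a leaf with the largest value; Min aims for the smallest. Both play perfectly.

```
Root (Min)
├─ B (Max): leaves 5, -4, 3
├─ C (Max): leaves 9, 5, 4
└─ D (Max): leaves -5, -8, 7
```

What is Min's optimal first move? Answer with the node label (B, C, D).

B

B (Max): max(5, -4, 3) = 5
C (Max): max(9, 5, 4) = 9
D (Max): max(-5, -8, 7) = 7
Root (Min): min(5, 9, 7) = 5
Min picks the child with the lowest value: B (value 5).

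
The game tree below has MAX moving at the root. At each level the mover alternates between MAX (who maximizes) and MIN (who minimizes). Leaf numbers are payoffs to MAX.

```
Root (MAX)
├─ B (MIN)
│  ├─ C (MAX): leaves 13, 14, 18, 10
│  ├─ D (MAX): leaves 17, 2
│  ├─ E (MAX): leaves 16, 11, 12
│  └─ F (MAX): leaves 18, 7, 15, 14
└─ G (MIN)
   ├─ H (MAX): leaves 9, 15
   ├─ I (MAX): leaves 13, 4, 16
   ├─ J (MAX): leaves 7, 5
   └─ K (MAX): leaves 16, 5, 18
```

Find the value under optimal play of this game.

C (MAX): max(13, 14, 18, 10) = 18
D (MAX): max(17, 2) = 17
E (MAX): max(16, 11, 12) = 16
F (MAX): max(18, 7, 15, 14) = 18
B (MIN): min(18, 17, 16, 18) = 16
H (MAX): max(9, 15) = 15
I (MAX): max(13, 4, 16) = 16
J (MAX): max(7, 5) = 7
K (MAX): max(16, 5, 18) = 18
G (MIN): min(15, 16, 7, 18) = 7
Root (MAX): max(16, 7) = 16

16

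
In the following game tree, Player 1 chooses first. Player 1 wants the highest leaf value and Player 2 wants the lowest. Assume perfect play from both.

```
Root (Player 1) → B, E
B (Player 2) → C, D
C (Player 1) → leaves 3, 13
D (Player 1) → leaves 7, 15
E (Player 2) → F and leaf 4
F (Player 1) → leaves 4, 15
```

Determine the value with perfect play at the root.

13

C (Player 1): max(3, 13) = 13
D (Player 1): max(7, 15) = 15
B (Player 2): min(13, 15) = 13
F (Player 1): max(4, 15) = 15
E (Player 2): min(15, 4) = 4
Root (Player 1): max(13, 4) = 13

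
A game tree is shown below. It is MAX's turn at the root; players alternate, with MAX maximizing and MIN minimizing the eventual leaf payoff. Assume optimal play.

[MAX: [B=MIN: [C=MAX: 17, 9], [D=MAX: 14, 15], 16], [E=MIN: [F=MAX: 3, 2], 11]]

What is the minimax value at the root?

C (MAX): max(17, 9) = 17
D (MAX): max(14, 15) = 15
B (MIN): min(17, 15, 16) = 15
F (MAX): max(3, 2) = 3
E (MIN): min(3, 11) = 3
Root (MAX): max(15, 3) = 15

15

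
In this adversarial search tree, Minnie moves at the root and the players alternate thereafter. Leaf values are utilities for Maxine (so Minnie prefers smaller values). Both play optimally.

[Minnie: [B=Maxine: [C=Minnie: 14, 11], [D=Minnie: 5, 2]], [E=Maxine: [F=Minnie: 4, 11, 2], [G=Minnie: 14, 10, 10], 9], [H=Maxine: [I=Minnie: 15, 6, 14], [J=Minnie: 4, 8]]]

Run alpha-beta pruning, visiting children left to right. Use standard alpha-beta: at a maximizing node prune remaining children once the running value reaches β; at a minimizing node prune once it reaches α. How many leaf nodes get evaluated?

14

C [α=-∞,β=+∞]: v=11
D [α=11,β=+∞]: v=5 after child 1 ≤ α → α-cutoff, skip 1
B [α=-∞,β=+∞]: v=11
F [α=-∞,β=11]: v=2
G [α=2,β=11]: v=10
E [α=-∞,β=11]: v=10
I [α=-∞,β=10]: v=6
J [α=6,β=10]: v=4 after child 1 ≤ α → α-cutoff, skip 1
H [α=-∞,β=10]: v=6
Root [α=-∞,β=+∞]: v=6
Leaves evaluated: 14 of 16.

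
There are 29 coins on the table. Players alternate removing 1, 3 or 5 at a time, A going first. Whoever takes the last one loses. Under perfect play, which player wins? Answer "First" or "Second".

Second

Positions where the player to move wins (W) vs loses (L):
i:   0  1  2  3  4  5  6  7  8  9 10 11 12 13 14 15 16 17 18 19 20 21 22 23 24 25 26 27 28 29
     W  L  W  L  W  L  W  L  W  L  W  L  W  L  W  L  W  L  W  L  W  L  W  L  W  L  W  L  W  L
Position 29 is L, so the second player wins.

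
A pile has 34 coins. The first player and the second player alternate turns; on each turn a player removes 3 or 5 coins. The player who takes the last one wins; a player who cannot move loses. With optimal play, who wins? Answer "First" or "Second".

Positions where the player to move wins (W) vs loses (L):
i:   0  1  2  3  4  5  6  7  8  9 10 11 12 13 14 15 16 17 18 19 20 21 22 23 24 25 26 27 28 29 30 31 32 33 34
     L  L  L  W  W  W  W  W  L  L  L  W  W  W  W  W  L  L  L  W  W  W  W  W  L  L  L  W  W  W  W  W  L  L  L
Position 34 is L, so the second player wins.

Second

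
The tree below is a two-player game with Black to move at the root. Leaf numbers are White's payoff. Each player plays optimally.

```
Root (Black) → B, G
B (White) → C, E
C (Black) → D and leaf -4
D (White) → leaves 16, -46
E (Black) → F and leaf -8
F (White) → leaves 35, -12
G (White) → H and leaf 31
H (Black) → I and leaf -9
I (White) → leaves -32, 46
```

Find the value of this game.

D (White): max(16, -46) = 16
C (Black): min(16, -4) = -4
F (White): max(35, -12) = 35
E (Black): min(35, -8) = -8
B (White): max(-4, -8) = -4
I (White): max(-32, 46) = 46
H (Black): min(46, -9) = -9
G (White): max(-9, 31) = 31
Root (Black): min(-4, 31) = -4

-4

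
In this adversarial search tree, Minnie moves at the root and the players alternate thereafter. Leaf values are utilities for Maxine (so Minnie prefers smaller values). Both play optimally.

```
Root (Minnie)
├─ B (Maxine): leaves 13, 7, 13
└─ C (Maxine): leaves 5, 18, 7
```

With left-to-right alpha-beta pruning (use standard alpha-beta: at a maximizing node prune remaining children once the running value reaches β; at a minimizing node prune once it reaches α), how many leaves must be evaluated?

B [α=-∞,β=+∞]: v=13
C [α=-∞,β=13]: v=18 after child 2 ≥ β → β-cutoff, skip 1
Root [α=-∞,β=+∞]: v=13
Leaves evaluated: 5 of 6.

5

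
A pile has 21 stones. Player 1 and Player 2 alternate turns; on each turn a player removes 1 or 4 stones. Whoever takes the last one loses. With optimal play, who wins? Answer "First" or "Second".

Second

Positions where the player to move wins (W) vs loses (L):
i:   0  1  2  3  4  5  6  7  8  9 10 11 12 13 14 15 16 17 18 19 20 21
     W  L  W  L  W  W  L  W  L  W  W  L  W  L  W  W  L  W  L  W  W  L
Position 21 is L, so the second player wins.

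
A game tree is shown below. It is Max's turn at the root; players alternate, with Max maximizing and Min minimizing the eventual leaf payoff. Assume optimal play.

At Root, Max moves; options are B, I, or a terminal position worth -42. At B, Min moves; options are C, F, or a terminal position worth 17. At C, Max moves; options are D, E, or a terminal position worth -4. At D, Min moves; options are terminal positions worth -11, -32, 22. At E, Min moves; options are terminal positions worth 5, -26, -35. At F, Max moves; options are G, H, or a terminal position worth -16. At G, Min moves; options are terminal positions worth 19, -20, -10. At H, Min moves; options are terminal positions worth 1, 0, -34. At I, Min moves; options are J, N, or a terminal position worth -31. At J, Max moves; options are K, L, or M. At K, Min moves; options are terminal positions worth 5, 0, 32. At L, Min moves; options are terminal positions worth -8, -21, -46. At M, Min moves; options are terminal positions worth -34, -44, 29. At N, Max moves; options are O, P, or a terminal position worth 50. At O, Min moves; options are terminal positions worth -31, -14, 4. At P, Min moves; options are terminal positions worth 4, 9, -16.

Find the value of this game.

D (Min): min(-11, -32, 22) = -32
E (Min): min(5, -26, -35) = -35
C (Max): max(-32, -35, -4) = -4
G (Min): min(19, -20, -10) = -20
H (Min): min(1, 0, -34) = -34
F (Max): max(-20, -34, -16) = -16
B (Min): min(-4, -16, 17) = -16
K (Min): min(5, 0, 32) = 0
L (Min): min(-8, -21, -46) = -46
M (Min): min(-34, -44, 29) = -44
J (Max): max(0, -46, -44) = 0
O (Min): min(-31, -14, 4) = -31
P (Min): min(4, 9, -16) = -16
N (Max): max(-31, -16, 50) = 50
I (Min): min(0, 50, -31) = -31
Root (Max): max(-16, -31, -42) = -16

-16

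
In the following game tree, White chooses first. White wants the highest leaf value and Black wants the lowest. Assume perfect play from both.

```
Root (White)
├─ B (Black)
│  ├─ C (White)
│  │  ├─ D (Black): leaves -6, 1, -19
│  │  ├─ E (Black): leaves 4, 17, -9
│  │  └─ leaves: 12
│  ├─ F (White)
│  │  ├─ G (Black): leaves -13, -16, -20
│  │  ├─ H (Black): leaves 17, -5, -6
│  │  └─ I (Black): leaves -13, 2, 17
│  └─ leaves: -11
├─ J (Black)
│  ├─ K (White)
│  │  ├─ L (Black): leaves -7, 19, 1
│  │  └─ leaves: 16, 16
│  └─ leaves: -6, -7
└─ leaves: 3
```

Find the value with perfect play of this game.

D (Black): min(-6, 1, -19) = -19
E (Black): min(4, 17, -9) = -9
C (White): max(-19, -9, 12) = 12
G (Black): min(-13, -16, -20) = -20
H (Black): min(17, -5, -6) = -6
I (Black): min(-13, 2, 17) = -13
F (White): max(-20, -6, -13) = -6
B (Black): min(12, -6, -11) = -11
L (Black): min(-7, 19, 1) = -7
K (White): max(-7, 16, 16) = 16
J (Black): min(16, -6, -7) = -7
Root (White): max(-11, -7, 3) = 3

3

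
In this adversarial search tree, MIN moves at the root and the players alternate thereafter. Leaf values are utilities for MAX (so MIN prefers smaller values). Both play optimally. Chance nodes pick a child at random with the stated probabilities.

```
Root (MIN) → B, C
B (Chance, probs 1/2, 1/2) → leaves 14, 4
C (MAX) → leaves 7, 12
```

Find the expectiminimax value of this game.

9

B (Chance): 1/2·14 + 1/2·4 = 9
C (MAX): max(7, 12) = 12
Root (MIN): min(9, 12) = 9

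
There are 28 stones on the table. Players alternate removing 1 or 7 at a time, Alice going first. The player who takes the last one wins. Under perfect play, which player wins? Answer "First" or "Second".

Second

Mark each pile size as W (mover wins) or L (mover loses):
i:   0  1  2  3  4  5  6  7  8  9 10 11 12 13 14 15 16 17 18 19 20 21 22 23 24 25 26 27 28
     L  W  L  W  L  W  L  W  L  W  L  W  L  W  L  W  L  W  L  W  L  W  L  W  L  W  L  W  L
Position 28 is L, so the second player wins.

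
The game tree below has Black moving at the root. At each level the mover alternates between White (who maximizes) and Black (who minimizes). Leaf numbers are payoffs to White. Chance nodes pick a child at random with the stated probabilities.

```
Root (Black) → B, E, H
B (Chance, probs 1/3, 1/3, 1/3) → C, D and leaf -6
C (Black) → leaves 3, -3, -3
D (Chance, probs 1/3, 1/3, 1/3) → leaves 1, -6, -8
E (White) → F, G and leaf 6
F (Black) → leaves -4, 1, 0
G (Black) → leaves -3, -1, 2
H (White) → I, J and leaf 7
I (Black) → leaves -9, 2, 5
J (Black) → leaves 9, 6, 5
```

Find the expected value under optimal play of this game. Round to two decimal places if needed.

-4.44

C (Black): min(3, -3, -3) = -3
D (Chance): 1/3·1 + 1/3·-6 + 1/3·-8 = -4.33
B (Chance): 1/3·-3 + 1/3·-4.33 + 1/3·-6 = -4.44
F (Black): min(-4, 1, 0) = -4
G (Black): min(-3, -1, 2) = -3
E (White): max(-4, -3, 6) = 6
I (Black): min(-9, 2, 5) = -9
J (Black): min(9, 6, 5) = 5
H (White): max(-9, 5, 7) = 7
Root (Black): min(-4.44, 6, 7) = -4.44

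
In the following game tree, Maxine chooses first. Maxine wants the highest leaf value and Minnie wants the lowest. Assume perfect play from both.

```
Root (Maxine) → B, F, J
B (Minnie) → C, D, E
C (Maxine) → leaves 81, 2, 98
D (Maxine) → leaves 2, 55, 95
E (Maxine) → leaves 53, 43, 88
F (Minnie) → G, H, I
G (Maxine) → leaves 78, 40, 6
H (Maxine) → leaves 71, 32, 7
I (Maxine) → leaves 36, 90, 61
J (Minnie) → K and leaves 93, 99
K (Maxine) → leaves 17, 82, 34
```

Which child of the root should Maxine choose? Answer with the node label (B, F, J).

C (Maxine): max(81, 2, 98) = 98
D (Maxine): max(2, 55, 95) = 95
E (Maxine): max(53, 43, 88) = 88
B (Minnie): min(98, 95, 88) = 88
G (Maxine): max(78, 40, 6) = 78
H (Maxine): max(71, 32, 7) = 71
I (Maxine): max(36, 90, 61) = 90
F (Minnie): min(78, 71, 90) = 71
K (Maxine): max(17, 82, 34) = 82
J (Minnie): min(82, 93, 99) = 82
Root (Maxine): max(88, 71, 82) = 88
Maxine picks the child with the highest value: B (value 88).

B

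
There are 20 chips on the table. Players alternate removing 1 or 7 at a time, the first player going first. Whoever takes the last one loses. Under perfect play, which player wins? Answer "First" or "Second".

Mark each pile size as W (mover wins) or L (mover loses):
i:   0  1  2  3  4  5  6  7  8  9 10 11 12 13 14 15 16 17 18 19 20
     W  L  W  L  W  L  W  L  W  L  W  L  W  L  W  L  W  L  W  L  W
Position 20 is W, so the first player wins.

First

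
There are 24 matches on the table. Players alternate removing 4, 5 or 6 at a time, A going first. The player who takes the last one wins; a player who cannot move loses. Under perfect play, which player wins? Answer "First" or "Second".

Mark each pile size as W (mover wins) or L (mover loses):
i:   0  1  2  3  4  5  6  7  8  9 10 11 12 13 14 15 16 17 18 19 20 21 22 23 24
     L  L  L  L  W  W  W  W  W  W  L  L  L  L  W  W  W  W  W  W  L  L  L  L  W
Position 24 is W, so the first player wins.

First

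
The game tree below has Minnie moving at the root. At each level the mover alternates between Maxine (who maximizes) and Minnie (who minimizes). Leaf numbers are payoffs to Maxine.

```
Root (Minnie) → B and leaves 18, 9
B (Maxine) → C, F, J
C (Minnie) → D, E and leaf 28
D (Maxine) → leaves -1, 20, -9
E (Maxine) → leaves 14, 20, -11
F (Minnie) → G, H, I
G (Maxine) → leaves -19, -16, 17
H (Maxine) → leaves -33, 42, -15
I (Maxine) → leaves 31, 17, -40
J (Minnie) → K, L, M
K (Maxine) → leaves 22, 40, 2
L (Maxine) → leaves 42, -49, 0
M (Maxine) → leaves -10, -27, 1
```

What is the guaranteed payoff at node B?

20

D: max(-1, 20, -9) = 20
E: max(14, 20, -11) = 20
C: min(20, 20, 28) = 20
G: max(-19, -16, 17) = 17
H: max(-33, 42, -15) = 42
I: max(31, 17, -40) = 31
F: min(17, 42, 31) = 17
K: max(22, 40, 2) = 40
L: max(42, -49, 0) = 42
M: max(-10, -27, 1) = 1
J: min(40, 42, 1) = 1
B: max(20, 17, 1) = 20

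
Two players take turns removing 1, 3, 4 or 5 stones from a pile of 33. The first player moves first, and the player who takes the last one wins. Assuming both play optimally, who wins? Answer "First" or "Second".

Positions where the player to move wins (W) vs loses (L):
i:   0  1  2  3  4  5  6  7  8  9 10 11 12 13 14 15 16 17 18 19 20 21 22 23 24 25 26 27 28 29 30 31 32 33
     L  W  L  W  W  W  W  W  L  W  L  W  W  W  W  W  L  W  L  W  W  W  W  W  L  W  L  W  W  W  W  W  L  W
Position 33 is W, so the first player wins.

First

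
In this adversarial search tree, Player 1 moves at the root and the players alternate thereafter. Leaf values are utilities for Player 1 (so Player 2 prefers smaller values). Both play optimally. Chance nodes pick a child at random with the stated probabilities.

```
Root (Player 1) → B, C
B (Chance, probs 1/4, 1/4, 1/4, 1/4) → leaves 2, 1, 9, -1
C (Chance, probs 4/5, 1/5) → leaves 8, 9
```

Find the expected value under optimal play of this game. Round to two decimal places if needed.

B (Chance): 1/4·2 + 1/4·1 + 1/4·9 + 1/4·-1 = 2.75
C (Chance): 4/5·8 + 1/5·9 = 8.2
Root (Player 1): max(2.75, 8.2) = 8.2

8.2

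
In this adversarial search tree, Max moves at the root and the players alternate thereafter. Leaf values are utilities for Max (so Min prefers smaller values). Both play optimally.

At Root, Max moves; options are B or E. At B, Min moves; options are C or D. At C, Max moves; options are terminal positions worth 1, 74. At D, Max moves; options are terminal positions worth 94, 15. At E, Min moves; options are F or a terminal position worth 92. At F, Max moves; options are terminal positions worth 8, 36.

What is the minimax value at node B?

74

C: max(1, 74) = 74
D: max(94, 15) = 94
B: min(74, 94) = 74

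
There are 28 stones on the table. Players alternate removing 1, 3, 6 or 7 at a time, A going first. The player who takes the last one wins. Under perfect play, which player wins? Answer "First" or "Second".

W/L table (W = player to move can force a win):
i:   0  1  2  3  4  5  6  7  8  9 10 11 12 13 14 15 16 17 18 19 20 21 22 23 24 25 26 27 28
     L  W  L  W  L  W  W  W  W  W  W  W  L  W  L  W  L  W  W  W  W  W  W  W  L  W  L  W  L
Position 28 is L, so the second player wins.

Second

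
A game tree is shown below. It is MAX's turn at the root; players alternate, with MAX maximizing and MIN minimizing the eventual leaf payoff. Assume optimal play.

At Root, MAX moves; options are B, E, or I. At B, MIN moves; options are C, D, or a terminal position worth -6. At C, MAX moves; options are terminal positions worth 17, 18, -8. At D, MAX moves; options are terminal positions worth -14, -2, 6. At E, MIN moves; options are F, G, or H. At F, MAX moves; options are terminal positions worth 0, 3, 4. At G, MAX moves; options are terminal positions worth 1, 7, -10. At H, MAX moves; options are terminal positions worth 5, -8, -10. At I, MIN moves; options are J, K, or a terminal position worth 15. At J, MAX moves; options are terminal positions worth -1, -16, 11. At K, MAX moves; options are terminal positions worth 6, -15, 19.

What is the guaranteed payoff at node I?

11

J: max(-1, -16, 11) = 11
K: max(6, -15, 19) = 19
I: min(11, 19, 15) = 11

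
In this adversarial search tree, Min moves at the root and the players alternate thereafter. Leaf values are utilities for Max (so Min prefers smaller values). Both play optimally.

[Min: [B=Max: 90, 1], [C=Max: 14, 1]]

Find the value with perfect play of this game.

B (Max): max(90, 1) = 90
C (Max): max(14, 1) = 14
Root (Min): min(90, 14) = 14

14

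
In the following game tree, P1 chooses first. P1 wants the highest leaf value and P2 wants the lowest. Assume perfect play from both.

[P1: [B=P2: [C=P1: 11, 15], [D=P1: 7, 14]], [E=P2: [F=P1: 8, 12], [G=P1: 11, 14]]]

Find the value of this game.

C (P1): max(11, 15) = 15
D (P1): max(7, 14) = 14
B (P2): min(15, 14) = 14
F (P1): max(8, 12) = 12
G (P1): max(11, 14) = 14
E (P2): min(12, 14) = 12
Root (P1): max(14, 12) = 14

14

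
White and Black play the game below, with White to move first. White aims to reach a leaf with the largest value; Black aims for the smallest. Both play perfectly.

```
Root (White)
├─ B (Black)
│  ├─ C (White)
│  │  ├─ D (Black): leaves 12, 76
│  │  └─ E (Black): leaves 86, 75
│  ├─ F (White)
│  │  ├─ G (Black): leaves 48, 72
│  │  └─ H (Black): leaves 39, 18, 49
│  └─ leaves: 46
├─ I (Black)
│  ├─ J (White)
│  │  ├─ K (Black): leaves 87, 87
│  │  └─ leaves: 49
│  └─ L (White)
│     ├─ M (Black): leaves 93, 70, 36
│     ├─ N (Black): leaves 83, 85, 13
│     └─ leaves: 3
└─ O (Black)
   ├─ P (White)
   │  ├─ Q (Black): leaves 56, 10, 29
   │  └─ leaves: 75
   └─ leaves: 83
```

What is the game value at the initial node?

75

D (Black): min(12, 76) = 12
E (Black): min(86, 75) = 75
C (White): max(12, 75) = 75
G (Black): min(48, 72) = 48
H (Black): min(39, 18, 49) = 18
F (White): max(48, 18) = 48
B (Black): min(75, 48, 46) = 46
K (Black): min(87, 87) = 87
J (White): max(87, 49) = 87
M (Black): min(93, 70, 36) = 36
N (Black): min(83, 85, 13) = 13
L (White): max(36, 13, 3) = 36
I (Black): min(87, 36) = 36
Q (Black): min(56, 10, 29) = 10
P (White): max(10, 75) = 75
O (Black): min(75, 83) = 75
Root (White): max(46, 36, 75) = 75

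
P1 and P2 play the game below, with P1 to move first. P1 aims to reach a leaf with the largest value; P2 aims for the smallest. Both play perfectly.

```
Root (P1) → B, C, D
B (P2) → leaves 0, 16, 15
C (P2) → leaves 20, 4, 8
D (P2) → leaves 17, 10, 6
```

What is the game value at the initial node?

B (P2): min(0, 16, 15) = 0
C (P2): min(20, 4, 8) = 4
D (P2): min(17, 10, 6) = 6
Root (P1): max(0, 4, 6) = 6

6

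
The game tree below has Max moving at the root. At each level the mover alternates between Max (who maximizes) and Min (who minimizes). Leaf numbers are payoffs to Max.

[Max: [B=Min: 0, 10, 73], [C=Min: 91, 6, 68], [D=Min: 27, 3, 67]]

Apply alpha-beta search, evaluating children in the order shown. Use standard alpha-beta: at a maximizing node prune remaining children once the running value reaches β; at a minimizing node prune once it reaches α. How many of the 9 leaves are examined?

B [α=-∞,β=+∞]: v=0
C [α=0,β=+∞]: v=6
D [α=6,β=+∞]: v=3 after child 2 ≤ α → α-cutoff, skip 1
Root [α=-∞,β=+∞]: v=6
Leaves evaluated: 8 of 9.

8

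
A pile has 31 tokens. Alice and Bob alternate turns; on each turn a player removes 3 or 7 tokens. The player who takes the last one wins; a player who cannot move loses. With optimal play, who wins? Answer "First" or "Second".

Second

W/L table (W = player to move can force a win):
i:   0  1  2  3  4  5  6  7  8  9 10 11 12 13 14 15 16 17 18 19 20 21 22 23 24 25 26 27 28 29 30 31
     L  L  L  W  W  W  L  W  W  W  L  L  L  W  W  W  L  W  W  W  L  L  L  W  W  W  L  W  W  W  L  L
Position 31 is L, so the second player wins.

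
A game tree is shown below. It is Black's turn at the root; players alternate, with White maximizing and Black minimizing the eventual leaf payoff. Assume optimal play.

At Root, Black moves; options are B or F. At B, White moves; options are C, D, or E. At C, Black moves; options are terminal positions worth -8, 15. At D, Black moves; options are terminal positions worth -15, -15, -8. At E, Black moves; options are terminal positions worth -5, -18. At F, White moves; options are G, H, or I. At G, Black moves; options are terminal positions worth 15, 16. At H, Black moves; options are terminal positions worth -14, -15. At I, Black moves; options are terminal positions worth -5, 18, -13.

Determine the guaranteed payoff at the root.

C (Black): min(-8, 15) = -8
D (Black): min(-15, -15, -8) = -15
E (Black): min(-5, -18) = -18
B (White): max(-8, -15, -18) = -8
G (Black): min(15, 16) = 15
H (Black): min(-14, -15) = -15
I (Black): min(-5, 18, -13) = -13
F (White): max(15, -15, -13) = 15
Root (Black): min(-8, 15) = -8

-8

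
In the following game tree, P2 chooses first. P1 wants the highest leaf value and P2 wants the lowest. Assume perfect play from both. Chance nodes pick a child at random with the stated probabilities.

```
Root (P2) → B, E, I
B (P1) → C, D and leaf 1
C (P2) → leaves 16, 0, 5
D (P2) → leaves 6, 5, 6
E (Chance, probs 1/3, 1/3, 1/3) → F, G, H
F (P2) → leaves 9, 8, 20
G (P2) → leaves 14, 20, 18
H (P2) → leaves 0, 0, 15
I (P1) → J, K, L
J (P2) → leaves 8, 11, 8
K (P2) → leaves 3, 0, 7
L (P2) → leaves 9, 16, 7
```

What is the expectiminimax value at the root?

C (P2): min(16, 0, 5) = 0
D (P2): min(6, 5, 6) = 5
B (P1): max(0, 5, 1) = 5
F (P2): min(9, 8, 20) = 8
G (P2): min(14, 20, 18) = 14
H (P2): min(0, 0, 15) = 0
E (Chance): 1/3·8 + 1/3·14 + 1/3·0 = 7.33
J (P2): min(8, 11, 8) = 8
K (P2): min(3, 0, 7) = 0
L (P2): min(9, 16, 7) = 7
I (P1): max(8, 0, 7) = 8
Root (P2): min(5, 7.33, 8) = 5

5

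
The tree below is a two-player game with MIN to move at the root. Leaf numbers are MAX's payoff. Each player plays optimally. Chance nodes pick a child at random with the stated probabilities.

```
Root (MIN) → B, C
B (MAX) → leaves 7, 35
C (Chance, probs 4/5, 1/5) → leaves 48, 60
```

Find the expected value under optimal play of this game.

35

B (MAX): max(7, 35) = 35
C (Chance): 4/5·48 + 1/5·60 = 50.4
Root (MIN): min(35, 50.4) = 35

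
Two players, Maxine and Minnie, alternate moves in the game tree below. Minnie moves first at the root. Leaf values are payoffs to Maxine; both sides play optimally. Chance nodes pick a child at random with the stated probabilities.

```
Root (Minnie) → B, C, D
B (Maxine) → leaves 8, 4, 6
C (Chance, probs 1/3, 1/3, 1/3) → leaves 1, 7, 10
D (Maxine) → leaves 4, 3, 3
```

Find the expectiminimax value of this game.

4

B (Maxine): max(8, 4, 6) = 8
C (Chance): 1/3·1 + 1/3·7 + 1/3·10 = 6
D (Maxine): max(4, 3, 3) = 4
Root (Minnie): min(8, 6, 4) = 4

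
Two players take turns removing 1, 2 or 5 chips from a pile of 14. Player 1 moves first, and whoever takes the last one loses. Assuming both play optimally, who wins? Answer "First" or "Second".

First

Positions where the player to move wins (W) vs loses (L):
i:   0  1  2  3  4  5  6  7  8  9 10 11 12 13 14
     W  L  W  W  L  W  W  L  W  W  L  W  W  L  W
Position 14 is W, so the first player wins.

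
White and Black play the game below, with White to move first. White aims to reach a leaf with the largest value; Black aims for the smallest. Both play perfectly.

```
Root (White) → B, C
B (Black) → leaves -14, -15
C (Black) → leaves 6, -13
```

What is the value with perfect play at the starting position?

B (Black): min(-14, -15) = -15
C (Black): min(6, -13) = -13
Root (White): max(-15, -13) = -13

-13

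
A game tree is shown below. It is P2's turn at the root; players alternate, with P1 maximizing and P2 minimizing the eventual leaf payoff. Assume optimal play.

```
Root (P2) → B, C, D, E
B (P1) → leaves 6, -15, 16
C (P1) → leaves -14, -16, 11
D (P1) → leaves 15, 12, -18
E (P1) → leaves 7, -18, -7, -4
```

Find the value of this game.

B (P1): max(6, -15, 16) = 16
C (P1): max(-14, -16, 11) = 11
D (P1): max(15, 12, -18) = 15
E (P1): max(7, -18, -7, -4) = 7
Root (P2): min(16, 11, 15, 7) = 7

7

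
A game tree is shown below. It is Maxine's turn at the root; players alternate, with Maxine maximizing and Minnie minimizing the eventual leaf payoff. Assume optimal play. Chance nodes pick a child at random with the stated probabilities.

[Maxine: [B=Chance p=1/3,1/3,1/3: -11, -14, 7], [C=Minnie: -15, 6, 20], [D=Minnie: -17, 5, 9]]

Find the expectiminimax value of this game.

B (Chance): 1/3·-11 + 1/3·-14 + 1/3·7 = -6
C (Minnie): min(-15, 6, 20) = -15
D (Minnie): min(-17, 5, 9) = -17
Root (Maxine): max(-6, -15, -17) = -6

-6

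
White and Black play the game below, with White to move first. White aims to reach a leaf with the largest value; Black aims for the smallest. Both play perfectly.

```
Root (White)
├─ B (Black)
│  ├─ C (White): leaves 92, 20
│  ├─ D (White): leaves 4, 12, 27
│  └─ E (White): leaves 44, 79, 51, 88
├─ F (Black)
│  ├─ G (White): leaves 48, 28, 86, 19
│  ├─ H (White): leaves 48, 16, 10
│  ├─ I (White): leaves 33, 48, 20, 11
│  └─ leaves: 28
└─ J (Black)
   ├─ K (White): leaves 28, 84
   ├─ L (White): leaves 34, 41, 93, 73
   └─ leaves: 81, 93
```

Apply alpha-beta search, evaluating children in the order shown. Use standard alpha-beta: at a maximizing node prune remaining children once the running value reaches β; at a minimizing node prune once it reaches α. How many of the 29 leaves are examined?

C [α=-∞,β=+∞]: v=92
D [α=-∞,β=92]: v=27
E [α=-∞,β=27]: v=44 after child 1 ≥ β → β-cutoff, skip 3
B [α=-∞,β=+∞]: v=27
G [α=27,β=+∞]: v=86
H [α=27,β=86]: v=48
I [α=27,β=48]: v=48 after child 2 ≥ β → β-cutoff, skip 2
F [α=27,β=+∞]: v=28
K [α=28,β=+∞]: v=84
L [α=28,β=84]: v=93 after child 3 ≥ β → β-cutoff, skip 1
J [α=28,β=+∞]: v=81
Root [α=-∞,β=+∞]: v=81
Leaves evaluated: 23 of 29.

23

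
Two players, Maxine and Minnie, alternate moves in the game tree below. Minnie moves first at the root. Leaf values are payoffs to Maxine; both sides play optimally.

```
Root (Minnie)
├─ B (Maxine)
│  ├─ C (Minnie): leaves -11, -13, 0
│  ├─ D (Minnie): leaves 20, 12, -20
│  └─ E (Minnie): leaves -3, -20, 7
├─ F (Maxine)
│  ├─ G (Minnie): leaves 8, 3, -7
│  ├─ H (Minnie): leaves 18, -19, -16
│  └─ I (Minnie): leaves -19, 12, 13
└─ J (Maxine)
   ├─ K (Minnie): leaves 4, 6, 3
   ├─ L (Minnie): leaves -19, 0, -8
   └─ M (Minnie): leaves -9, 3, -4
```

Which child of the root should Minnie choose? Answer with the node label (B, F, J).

B

C (Minnie): min(-11, -13, 0) = -13
D (Minnie): min(20, 12, -20) = -20
E (Minnie): min(-3, -20, 7) = -20
B (Maxine): max(-13, -20, -20) = -13
G (Minnie): min(8, 3, -7) = -7
H (Minnie): min(18, -19, -16) = -19
I (Minnie): min(-19, 12, 13) = -19
F (Maxine): max(-7, -19, -19) = -7
K (Minnie): min(4, 6, 3) = 3
L (Minnie): min(-19, 0, -8) = -19
M (Minnie): min(-9, 3, -4) = -9
J (Maxine): max(3, -19, -9) = 3
Root (Minnie): min(-13, -7, 3) = -13
Minnie picks the child with the lowest value: B (value -13).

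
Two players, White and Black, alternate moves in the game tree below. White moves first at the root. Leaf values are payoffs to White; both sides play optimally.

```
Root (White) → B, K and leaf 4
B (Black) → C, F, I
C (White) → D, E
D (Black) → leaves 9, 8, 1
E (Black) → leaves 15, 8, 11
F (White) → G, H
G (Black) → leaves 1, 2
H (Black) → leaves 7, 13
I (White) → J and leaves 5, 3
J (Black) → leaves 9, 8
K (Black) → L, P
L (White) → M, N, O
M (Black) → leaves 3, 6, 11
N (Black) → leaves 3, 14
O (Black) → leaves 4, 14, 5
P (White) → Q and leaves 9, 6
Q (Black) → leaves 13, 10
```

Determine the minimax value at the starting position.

7

D (Black): min(9, 8, 1) = 1
E (Black): min(15, 8, 11) = 8
C (White): max(1, 8) = 8
G (Black): min(1, 2) = 1
H (Black): min(7, 13) = 7
F (White): max(1, 7) = 7
J (Black): min(9, 8) = 8
I (White): max(8, 5, 3) = 8
B (Black): min(8, 7, 8) = 7
M (Black): min(3, 6, 11) = 3
N (Black): min(3, 14) = 3
O (Black): min(4, 14, 5) = 4
L (White): max(3, 3, 4) = 4
Q (Black): min(13, 10) = 10
P (White): max(10, 9, 6) = 10
K (Black): min(4, 10) = 4
Root (White): max(7, 4, 4) = 7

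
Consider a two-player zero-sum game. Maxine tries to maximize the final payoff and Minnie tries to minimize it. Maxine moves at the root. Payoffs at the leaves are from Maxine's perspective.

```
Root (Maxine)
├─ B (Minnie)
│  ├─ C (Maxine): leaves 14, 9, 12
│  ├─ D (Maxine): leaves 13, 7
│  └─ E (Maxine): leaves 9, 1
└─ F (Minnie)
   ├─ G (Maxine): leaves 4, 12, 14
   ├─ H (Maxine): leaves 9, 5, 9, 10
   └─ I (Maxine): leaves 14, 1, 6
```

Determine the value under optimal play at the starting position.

C (Maxine): max(14, 9, 12) = 14
D (Maxine): max(13, 7) = 13
E (Maxine): max(9, 1) = 9
B (Minnie): min(14, 13, 9) = 9
G (Maxine): max(4, 12, 14) = 14
H (Maxine): max(9, 5, 9, 10) = 10
I (Maxine): max(14, 1, 6) = 14
F (Minnie): min(14, 10, 14) = 10
Root (Maxine): max(9, 10) = 10

10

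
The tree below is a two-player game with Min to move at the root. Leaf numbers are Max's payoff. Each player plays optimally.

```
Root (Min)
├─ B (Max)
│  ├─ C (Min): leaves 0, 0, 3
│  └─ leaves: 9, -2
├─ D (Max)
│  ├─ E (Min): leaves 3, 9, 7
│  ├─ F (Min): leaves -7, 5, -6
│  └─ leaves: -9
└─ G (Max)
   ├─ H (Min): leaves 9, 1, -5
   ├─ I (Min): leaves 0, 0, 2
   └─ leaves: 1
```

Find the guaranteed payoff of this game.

1

C (Min): min(0, 0, 3) = 0
B (Max): max(0, 9, -2) = 9
E (Min): min(3, 9, 7) = 3
F (Min): min(-7, 5, -6) = -7
D (Max): max(3, -7, -9) = 3
H (Min): min(9, 1, -5) = -5
I (Min): min(0, 0, 2) = 0
G (Max): max(-5, 0, 1) = 1
Root (Min): min(9, 3, 1) = 1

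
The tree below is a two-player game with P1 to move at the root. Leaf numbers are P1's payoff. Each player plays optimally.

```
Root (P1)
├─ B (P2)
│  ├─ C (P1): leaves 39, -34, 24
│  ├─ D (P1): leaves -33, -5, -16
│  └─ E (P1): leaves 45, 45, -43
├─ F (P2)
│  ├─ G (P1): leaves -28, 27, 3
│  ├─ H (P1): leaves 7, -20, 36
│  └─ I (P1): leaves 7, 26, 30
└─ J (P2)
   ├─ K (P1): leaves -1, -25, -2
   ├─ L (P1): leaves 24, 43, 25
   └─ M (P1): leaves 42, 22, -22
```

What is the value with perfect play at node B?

C: max(39, -34, 24) = 39
D: max(-33, -5, -16) = -5
E: max(45, 45, -43) = 45
B: min(39, -5, 45) = -5

-5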